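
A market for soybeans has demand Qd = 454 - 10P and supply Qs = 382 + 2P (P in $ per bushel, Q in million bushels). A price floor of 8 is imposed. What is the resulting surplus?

With P fixed at 8, quantity demanded is 374 and quantity supplied is 398.
Surplus = Qs - Qd = 398 - 374 = 24.

Surplus = 24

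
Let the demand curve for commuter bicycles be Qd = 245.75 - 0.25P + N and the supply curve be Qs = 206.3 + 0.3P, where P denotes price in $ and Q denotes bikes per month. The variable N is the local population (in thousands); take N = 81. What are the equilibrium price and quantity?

P* = 219, Q* = 272

With N = 81, demand is Qd = 326.75 - 0.25P.
Set Qd = Qs: 326.75 - 0.25P = 206.3 + 0.3P, so 120.45 = 0.55P and P* = 219.
Substitute back: Q* = 326.75 - 0.25(219) = 272.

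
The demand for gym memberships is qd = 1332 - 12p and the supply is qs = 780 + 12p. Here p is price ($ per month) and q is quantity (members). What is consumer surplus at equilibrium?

The market clears where 1332 - 12p = 780 + 12p. Rearranging, 24p = 552, hence p* = 23.
Then q* = 1332 - 12(23) = 1056.
Demand choke price (qd = 0): p = 1332/12 = 111. Consumer surplus = ½ × (111 - 23) × 1056 = 46464.

Consumer surplus = 46464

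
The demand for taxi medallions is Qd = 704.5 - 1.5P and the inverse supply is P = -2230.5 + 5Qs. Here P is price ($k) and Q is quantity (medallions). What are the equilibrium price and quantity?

P* = 152, Q* = 476.5

Rewriting in direct form: Qs = 446.1 + 0.2P.
Set Qd = Qs: 704.5 - 1.5P = 446.1 + 0.2P, so 258.4 = 1.7P and P* = 152.
From the demand curve, Q* = 704.5 - 1.5(152) = 476.5.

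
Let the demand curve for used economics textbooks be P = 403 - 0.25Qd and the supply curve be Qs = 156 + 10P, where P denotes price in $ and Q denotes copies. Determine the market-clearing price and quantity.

P* = 104, Q* = 1196

Rewriting in direct form: Qd = 1612 - 4P.
At equilibrium Qd = Qs, so 1612 - 4P = 156 + 10P; collecting terms, 1456 = 14P and P* = 104.
From the demand curve, Q* = 1612 - 4(104) = 1196.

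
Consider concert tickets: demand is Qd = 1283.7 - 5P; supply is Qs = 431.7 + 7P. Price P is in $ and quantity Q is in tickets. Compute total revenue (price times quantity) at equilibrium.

Equating demand and supply, 1283.7 - 5P = 431.7 + 7P gives 12P = 852, so P* = 71.
From the demand curve, Q* = 1283.7 - 5(71) = 928.7.
Total revenue = P* × Q* = 71 × 928.7 = 65937.7.

Total revenue = 65937.7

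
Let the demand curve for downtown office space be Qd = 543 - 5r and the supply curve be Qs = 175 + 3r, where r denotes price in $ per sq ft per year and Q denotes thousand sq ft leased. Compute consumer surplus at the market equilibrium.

Equating demand and supply, 543 - 5r = 175 + 3r gives 8r = 368, so r* = 46.
Then Q* = 543 - 5(46) = 313.
Demand choke price (Qd = 0): r = 543/5 = 108.6. Consumer surplus = ½ × (108.6 - 46) × 313 = 9796.9.

Consumer surplus = 9796.9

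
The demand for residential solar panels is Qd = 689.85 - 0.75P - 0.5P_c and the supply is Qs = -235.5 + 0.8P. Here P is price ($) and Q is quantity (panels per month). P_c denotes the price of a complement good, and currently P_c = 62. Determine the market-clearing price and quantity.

P* = 577, Q* = 226.1

With P_c = 62, demand is Qd = 658.85 - 0.75P.
Equating demand and supply, 658.85 - 0.75P = -235.5 + 0.8P gives 1.55P = 894.35, so P* = 577.
From the demand curve, Q* = 658.85 - 0.75(577) = 226.1.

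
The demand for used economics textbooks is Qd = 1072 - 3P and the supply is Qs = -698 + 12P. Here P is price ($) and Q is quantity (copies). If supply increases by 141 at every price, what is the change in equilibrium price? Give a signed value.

The market clears where 1072 - 3P = -698 + 12P. Rearranging, 15P = 1770, hence P* = 118.
Plugging P* into demand: Q* = 1072 - 3(118) = 718.
After the shift, supply is Qs = -557 + 12P.
Re-solving, 15P = 1629 gives P = 108.6 and Q = 746.2.
ΔP = 108.6 - 118 = -9.4.

ΔP = -9.4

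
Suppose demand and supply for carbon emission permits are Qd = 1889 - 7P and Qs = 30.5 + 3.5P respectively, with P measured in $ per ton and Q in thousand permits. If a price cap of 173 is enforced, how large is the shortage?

With P fixed at 173, quantity demanded is 678 and quantity supplied is 636.
Shortage = Qd - Qs = 678 - 636 = 42.

Shortage = 42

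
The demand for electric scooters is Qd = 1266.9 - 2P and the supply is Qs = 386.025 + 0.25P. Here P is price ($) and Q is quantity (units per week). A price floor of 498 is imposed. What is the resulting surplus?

At P = 498: Qd = 270.9 and Qs = 510.525.
Surplus = Qs - Qd = 510.525 - 270.9 = 239.625.

Surplus = 239.625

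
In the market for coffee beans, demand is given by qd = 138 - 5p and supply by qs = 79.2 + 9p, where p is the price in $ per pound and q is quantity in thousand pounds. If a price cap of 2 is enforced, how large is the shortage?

Evaluating both curves at the ceiling price 2 gives qd = 128, qs = 97.2.
Shortage = qd - qs = 128 - 97.2 = 30.8.

Shortage = 30.8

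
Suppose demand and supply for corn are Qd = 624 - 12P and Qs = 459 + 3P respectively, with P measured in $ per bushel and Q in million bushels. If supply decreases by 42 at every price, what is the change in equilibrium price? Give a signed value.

Set Qd = Qs: 624 - 12P = 459 + 3P, so 165 = 15P and P* = 11.
From the demand curve, Q* = 624 - 12(11) = 492.
After the shift, supply is Qs = 417 + 3P.
The new intersection has 207 = 15P, i.e. P = 13.8, Q = 458.4.
ΔP = 13.8 - 11 = 2.8.

ΔP = 2.8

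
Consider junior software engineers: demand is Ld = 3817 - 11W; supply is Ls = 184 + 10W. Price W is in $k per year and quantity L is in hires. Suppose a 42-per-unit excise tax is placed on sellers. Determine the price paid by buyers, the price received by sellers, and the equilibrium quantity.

W_b = 193, W_s = 151, L = 1694

Sellers keep W_s = W_b - 42 per unit, so supply in terms of the buyer price is Ls = -236 + 10W_b.
Market clearing requires 3817 - 11W_b = -236 + 10W_b; hence 4053 = 21W_b and W_b = 193.
Then W_s = 193 - 42 = 151 and L = 3817 - 11(193) = 1694.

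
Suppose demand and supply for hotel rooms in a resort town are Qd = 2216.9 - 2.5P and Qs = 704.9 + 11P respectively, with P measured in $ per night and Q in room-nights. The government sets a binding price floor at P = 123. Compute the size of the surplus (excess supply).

Evaluating both curves at the floor price 123 gives Qd = 1909.4, Qs = 2057.9.
Surplus = Qs - Qd = 2057.9 - 1909.4 = 148.5.

Surplus = 148.5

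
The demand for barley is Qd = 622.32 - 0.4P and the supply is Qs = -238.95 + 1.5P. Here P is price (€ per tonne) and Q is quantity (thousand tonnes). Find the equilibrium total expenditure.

The market clears where 622.32 - 0.4P = -238.95 + 1.5P. Rearranging, 1.9P = 861.27, hence P* = 453.3.
Plugging P* into demand: Q* = 622.32 - 0.4(453.3) = 441.
Total expenditure = P* × Q* = 453.3 × 441 = 199905.3.

Total expenditure = 199905.3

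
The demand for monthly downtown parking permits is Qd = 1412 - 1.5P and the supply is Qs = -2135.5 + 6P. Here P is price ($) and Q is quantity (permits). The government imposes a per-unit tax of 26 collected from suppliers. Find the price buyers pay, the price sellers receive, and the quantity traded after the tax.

P_b = 493.8, P_s = 467.8, Q = 671.3

With a tax of 26 on suppliers, they supply based on the net price P_s = P_b - 26, so Qs = -2291.5 + 6P_b.
Equate demand and the shifted supply: 1412 - 1.5P_b = -2291.5 + 6P_b, giving 7.5P_b = 3703.5, so P_b = 493.8.
So P_s = 467.8 and the quantity traded is Q = 1412 - 1.5(493.8) = 671.3.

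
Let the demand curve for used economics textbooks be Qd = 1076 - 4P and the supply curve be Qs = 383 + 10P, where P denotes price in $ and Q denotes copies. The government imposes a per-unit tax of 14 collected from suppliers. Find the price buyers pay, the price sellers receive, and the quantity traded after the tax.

The tax drives a wedge P_b - P_s = 14. Substituting P_s = P_b - 14 into supply: Qs = 243 + 10P_b.
Market clearing requires 1076 - 4P_b = 243 + 10P_b; hence 833 = 14P_b and P_b = 59.5.
Then P_s = 59.5 - 14 = 45.5 and Q = 1076 - 4(59.5) = 838.

P_b = 59.5, P_s = 45.5, Q = 838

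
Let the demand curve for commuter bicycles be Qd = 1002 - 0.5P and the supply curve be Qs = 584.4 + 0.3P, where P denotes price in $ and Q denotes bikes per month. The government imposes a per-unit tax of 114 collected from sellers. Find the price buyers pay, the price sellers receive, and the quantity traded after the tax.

The tax drives a wedge P_b - P_s = 114. Substituting P_s = P_b - 114 into supply: Qs = 550.2 + 0.3P_b.
Set Qd = Qs: 1002 - 0.5P_b = 550.2 + 0.3P_b, so 451.8 = 0.8P_b and P_b = 564.75.
So P_s = 450.75 and the quantity traded is Q = 1002 - 0.5(564.75) = 719.625.

P_b = 564.75, P_s = 450.75, Q = 719.625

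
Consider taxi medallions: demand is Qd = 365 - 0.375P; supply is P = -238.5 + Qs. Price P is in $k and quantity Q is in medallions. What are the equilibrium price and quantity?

Inverting to quantity form: Qs = 238.5 + P.
Set Qd = Qs: 365 - 0.375P = 238.5 + P, so 126.5 = 1.375P and P* = 92.
Substitute back: Q* = 365 - 0.375(92) = 330.5.

P* = 92, Q* = 330.5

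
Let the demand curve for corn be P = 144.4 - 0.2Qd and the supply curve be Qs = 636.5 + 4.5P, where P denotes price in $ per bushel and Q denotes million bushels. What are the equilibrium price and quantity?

Rewriting in direct form: Qd = 722 - 5P.
At equilibrium Qd = Qs, so 722 - 5P = 636.5 + 4.5P; collecting terms, 85.5 = 9.5P and P* = 9.
From the demand curve, Q* = 722 - 5(9) = 677.

P* = 9, Q* = 677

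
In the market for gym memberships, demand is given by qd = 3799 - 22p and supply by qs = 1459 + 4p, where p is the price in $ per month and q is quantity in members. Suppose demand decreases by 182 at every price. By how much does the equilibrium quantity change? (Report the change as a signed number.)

Δq = -28

Equating demand and supply, 3799 - 22p = 1459 + 4p gives 26p = 2340, so p* = 90.
Substitute back: q* = 3799 - 22(90) = 1819.
After the shift, demand is qd = 3617 - 22p.
Re-solving, 26p = 2158 gives p = 83 and q = 1791.
Δq = 1791 - 1819 = -28.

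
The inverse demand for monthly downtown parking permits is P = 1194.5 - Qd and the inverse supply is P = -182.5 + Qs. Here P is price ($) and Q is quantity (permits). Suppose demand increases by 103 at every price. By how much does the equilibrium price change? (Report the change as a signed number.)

Solving each curve for Q: Qd = 1194.5 - P and Qs = 182.5 + P.
At equilibrium Qd = Qs, so 1194.5 - P = 182.5 + P; collecting terms, 1012 = 2P and P* = 506.
Plugging P* into demand: Q* = 1194.5 - 506 = 688.5.
After the shift, demand is Qd = 1297.5 - P.
Re-solving, 2P = 1115 gives P = 557.5 and Q = 740.
ΔP = 557.5 - 506 = 51.5.

ΔP = 51.5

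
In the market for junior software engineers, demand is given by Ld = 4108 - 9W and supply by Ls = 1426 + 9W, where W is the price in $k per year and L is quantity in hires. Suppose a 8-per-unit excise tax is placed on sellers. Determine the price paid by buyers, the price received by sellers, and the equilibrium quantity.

Sellers keep W_s = W_b - 8 per unit, so supply in terms of the buyer price is Ls = 1354 + 9W_b.
Set Ld = Ls: 4108 - 9W_b = 1354 + 9W_b, so 2754 = 18W_b and W_b = 153.
Then W_s = 153 - 8 = 145 and L = 4108 - 9(153) = 2731.

W_b = 153, W_s = 145, L = 2731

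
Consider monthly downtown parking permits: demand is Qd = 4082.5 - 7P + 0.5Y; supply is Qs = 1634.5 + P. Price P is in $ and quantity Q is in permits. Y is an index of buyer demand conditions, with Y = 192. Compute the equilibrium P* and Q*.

P* = 318, Q* = 1952.5

With Y = 192, demand is Qd = 4178.5 - 7P.
The market clears where 4178.5 - 7P = 1634.5 + P. Rearranging, 8P = 2544, hence P* = 318.
Plugging P* into demand: Q* = 4178.5 - 7(318) = 1952.5.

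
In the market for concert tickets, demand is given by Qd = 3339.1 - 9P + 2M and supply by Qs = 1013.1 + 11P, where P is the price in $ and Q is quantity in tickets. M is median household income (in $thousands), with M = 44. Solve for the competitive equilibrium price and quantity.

With M = 44, demand is Qd = 3427.1 - 9P.
Set Qd = Qs: 3427.1 - 9P = 1013.1 + 11P, so 2414 = 20P and P* = 120.7.
Then Q* = 3427.1 - 9(120.7) = 2340.8.

P* = 120.7, Q* = 2340.8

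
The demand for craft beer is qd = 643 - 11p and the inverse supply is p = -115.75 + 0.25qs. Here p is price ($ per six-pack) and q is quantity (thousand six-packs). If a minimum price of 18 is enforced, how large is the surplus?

In direct form, qs = 463 + 4p.
Evaluating both curves at the floor price 18 gives qd = 445, qs = 535.
Surplus = qs - qd = 535 - 445 = 90.

Surplus = 90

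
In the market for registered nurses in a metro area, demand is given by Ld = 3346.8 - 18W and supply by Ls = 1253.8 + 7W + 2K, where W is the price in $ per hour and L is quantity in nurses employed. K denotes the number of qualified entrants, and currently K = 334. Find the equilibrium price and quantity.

W* = 57, L* = 2320.8

With K = 334, supply is Ls = 1921.8 + 7W.
Equating demand and supply, 3346.8 - 18W = 1921.8 + 7W gives 25W = 1425, so W* = 57.
Substitute back: L* = 3346.8 - 18(57) = 2320.8.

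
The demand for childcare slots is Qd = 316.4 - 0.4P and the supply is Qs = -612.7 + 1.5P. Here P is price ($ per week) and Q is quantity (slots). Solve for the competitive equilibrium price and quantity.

At equilibrium Qd = Qs, so 316.4 - 0.4P = -612.7 + 1.5P; collecting terms, 929.1 = 1.9P and P* = 489.
Then Q* = 316.4 - 0.4(489) = 120.8.

P* = 489, Q* = 120.8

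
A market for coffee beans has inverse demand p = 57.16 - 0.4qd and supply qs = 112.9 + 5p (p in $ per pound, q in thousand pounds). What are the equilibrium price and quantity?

p* = 4, q* = 132.9

Inverting to quantity form: qd = 142.9 - 2.5p.
Equating demand and supply, 142.9 - 2.5p = 112.9 + 5p gives 7.5p = 30, so p* = 4.
Substitute back: q* = 142.9 - 2.5(4) = 132.9.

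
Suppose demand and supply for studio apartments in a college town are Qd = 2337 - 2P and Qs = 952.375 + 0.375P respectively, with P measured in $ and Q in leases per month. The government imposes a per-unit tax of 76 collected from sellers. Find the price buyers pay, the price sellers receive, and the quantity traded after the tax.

P_b = 595, P_s = 519, Q = 1147

Sellers keep P_s = P_b - 76 per unit, so supply in terms of the buyer price is Qs = 923.875 + 0.375P_b.
Set Qd = Qs: 2337 - 2P_b = 923.875 + 0.375P_b, so 1413.125 = 2.375P_b and P_b = 595.
So P_s = 519 and the quantity traded is Q = 2337 - 2(595) = 1147.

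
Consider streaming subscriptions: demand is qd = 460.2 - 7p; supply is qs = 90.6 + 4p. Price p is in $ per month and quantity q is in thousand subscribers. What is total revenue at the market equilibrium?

Total revenue = 7560

Equating demand and supply, 460.2 - 7p = 90.6 + 4p gives 11p = 369.6, so p* = 33.6.
Plugging p* into demand: q* = 460.2 - 7(33.6) = 225.
Total revenue = p* × q* = 33.6 × 225 = 7560.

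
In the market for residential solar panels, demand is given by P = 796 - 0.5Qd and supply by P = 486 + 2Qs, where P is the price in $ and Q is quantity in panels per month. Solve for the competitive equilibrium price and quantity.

Solving each curve for Q: Qd = 1592 - 2P and Qs = -243 + 0.5P.
The market clears where 1592 - 2P = -243 + 0.5P. Rearranging, 2.5P = 1835, hence P* = 734.
Then Q* = 1592 - 2(734) = 124.

P* = 734, Q* = 124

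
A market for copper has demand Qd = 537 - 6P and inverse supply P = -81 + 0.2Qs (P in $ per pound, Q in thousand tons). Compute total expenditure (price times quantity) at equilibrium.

Solving each curve for Q: Qs = 405 + 5P.
The market clears where 537 - 6P = 405 + 5P. Rearranging, 11P = 132, hence P* = 12.
Plugging P* into demand: Q* = 537 - 6(12) = 465.
Total expenditure = P* × Q* = 12 × 465 = 5580.

Total expenditure = 5580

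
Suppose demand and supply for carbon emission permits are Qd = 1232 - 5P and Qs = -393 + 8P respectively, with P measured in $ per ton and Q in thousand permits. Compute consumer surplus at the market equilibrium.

Equating demand and supply, 1232 - 5P = -393 + 8P gives 13P = 1625, so P* = 125.
Then Q* = 1232 - 5(125) = 607.
Demand choke price (Qd = 0): P = 1232/5 = 246.4. Consumer surplus = ½ × (246.4 - 125) × 607 = 36844.9.

Consumer surplus = 36844.9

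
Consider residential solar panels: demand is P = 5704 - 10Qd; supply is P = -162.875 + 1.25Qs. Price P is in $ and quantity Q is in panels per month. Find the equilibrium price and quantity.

In direct form, Qd = 570.4 - 0.1P and Qs = 130.3 + 0.8P.
Set Qd = Qs: 570.4 - 0.1P = 130.3 + 0.8P, so 440.1 = 0.9P and P* = 489.
Then Q* = 570.4 - 0.1(489) = 521.5.

P* = 489, Q* = 521.5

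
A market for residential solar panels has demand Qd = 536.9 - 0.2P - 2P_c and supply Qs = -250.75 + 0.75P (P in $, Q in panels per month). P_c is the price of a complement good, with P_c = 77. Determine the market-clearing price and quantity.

With P_c = 77, demand is Qd = 382.9 - 0.2P.
The market clears where 382.9 - 0.2P = -250.75 + 0.75P. Rearranging, 0.95P = 633.65, hence P* = 667.
Then Q* = 382.9 - 0.2(667) = 249.5.

P* = 667, Q* = 249.5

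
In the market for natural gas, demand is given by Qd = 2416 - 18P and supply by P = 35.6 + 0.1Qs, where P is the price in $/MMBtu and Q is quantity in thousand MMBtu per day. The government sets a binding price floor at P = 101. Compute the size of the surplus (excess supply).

Inverting to quantity form: Qs = -356 + 10P.
With P fixed at 101, quantity demanded is 598 and quantity supplied is 654.
Surplus = Qs - Qd = 654 - 598 = 56.

Surplus = 56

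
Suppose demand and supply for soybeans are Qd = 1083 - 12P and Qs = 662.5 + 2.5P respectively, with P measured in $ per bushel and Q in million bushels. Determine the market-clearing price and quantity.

Equating demand and supply, 1083 - 12P = 662.5 + 2.5P gives 14.5P = 420.5, so P* = 29.
Plugging P* into demand: Q* = 1083 - 12(29) = 735.

P* = 29, Q* = 735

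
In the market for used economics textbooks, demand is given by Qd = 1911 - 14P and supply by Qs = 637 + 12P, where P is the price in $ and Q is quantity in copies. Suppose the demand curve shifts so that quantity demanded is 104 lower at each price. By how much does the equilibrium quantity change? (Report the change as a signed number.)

ΔQ = -48

Equating demand and supply, 1911 - 14P = 637 + 12P gives 26P = 1274, so P* = 49.
From the demand curve, Q* = 1911 - 14(49) = 1225.
After the shift, demand is Qd = 1807 - 14P.
New equilibrium: 1170 = 26P, so P = 45 and Q = 1177.
ΔQ = 1177 - 1225 = -48.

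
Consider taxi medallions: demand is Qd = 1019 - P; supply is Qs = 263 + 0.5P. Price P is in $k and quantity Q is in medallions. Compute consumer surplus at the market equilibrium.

Equating demand and supply, 1019 - P = 263 + 0.5P gives 1.5P = 756, so P* = 504.
Plugging P* into demand: Q* = 1019 - 504 = 515.
Demand choke price (Qd = 0): P = 1019. Consumer surplus = ½ × (1019 - 504) × 515 = 132612.5.

Consumer surplus = 132612.5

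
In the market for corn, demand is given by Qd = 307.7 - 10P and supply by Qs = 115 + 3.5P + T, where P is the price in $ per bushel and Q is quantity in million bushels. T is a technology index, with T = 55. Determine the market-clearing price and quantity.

With T = 55, supply is Qs = 170 + 3.5P.
Equating demand and supply, 307.7 - 10P = 170 + 3.5P gives 13.5P = 137.7, so P* = 10.2.
Then Q* = 307.7 - 10(10.2) = 205.7.

P* = 10.2, Q* = 205.7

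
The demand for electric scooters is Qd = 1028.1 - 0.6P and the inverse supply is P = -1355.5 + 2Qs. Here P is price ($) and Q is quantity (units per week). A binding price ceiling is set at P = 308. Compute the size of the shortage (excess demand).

Inverting to quantity form: Qs = 677.75 + 0.5P.
At P = 308: Qd = 843.3 and Qs = 831.75.
Shortage = Qd - Qs = 843.3 - 831.75 = 11.55.

Shortage = 11.55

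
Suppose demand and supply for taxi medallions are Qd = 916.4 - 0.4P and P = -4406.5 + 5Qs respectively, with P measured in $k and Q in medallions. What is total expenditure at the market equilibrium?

Total expenditure = 52240.5

Rewriting in direct form: Qs = 881.3 + 0.2P.
Set Qd = Qs: 916.4 - 0.4P = 881.3 + 0.2P, so 35.1 = 0.6P and P* = 58.5.
From the demand curve, Q* = 916.4 - 0.4(58.5) = 893.
Total expenditure = P* × Q* = 58.5 × 893 = 52240.5.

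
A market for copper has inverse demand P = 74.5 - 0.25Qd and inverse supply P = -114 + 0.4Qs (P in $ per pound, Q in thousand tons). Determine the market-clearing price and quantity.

P* = 2, Q* = 290

Solving each curve for Q: Qd = 298 - 4P and Qs = 285 + 2.5P.
Equating demand and supply, 298 - 4P = 285 + 2.5P gives 6.5P = 13, so P* = 2.
Then Q* = 298 - 4(2) = 290.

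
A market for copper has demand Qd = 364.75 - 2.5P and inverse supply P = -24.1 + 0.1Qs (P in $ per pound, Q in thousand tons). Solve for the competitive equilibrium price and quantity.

Inverting to quantity form: Qs = 241 + 10P.
The market clears where 364.75 - 2.5P = 241 + 10P. Rearranging, 12.5P = 123.75, hence P* = 9.9.
Substitute back: Q* = 364.75 - 2.5(9.9) = 340.

P* = 9.9, Q* = 340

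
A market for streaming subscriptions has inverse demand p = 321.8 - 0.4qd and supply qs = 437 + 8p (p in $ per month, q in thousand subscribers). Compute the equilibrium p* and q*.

Rewriting in direct form: qd = 804.5 - 2.5p.
Equating demand and supply, 804.5 - 2.5p = 437 + 8p gives 10.5p = 367.5, so p* = 35.
Substitute back: q* = 804.5 - 2.5(35) = 717.

p* = 35, q* = 717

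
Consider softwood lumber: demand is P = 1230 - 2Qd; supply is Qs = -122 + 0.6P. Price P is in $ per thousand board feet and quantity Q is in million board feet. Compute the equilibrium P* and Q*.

Rewriting in direct form: Qd = 615 - 0.5P.
Equating demand and supply, 615 - 0.5P = -122 + 0.6P gives 1.1P = 737, so P* = 670.
From the demand curve, Q* = 615 - 0.5(670) = 280.

P* = 670, Q* = 280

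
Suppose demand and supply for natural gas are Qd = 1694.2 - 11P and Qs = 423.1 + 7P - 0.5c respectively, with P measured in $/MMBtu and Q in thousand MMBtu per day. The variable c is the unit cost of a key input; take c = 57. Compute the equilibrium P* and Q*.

With c = 57, supply is Qs = 394.6 + 7P.
Equating demand and supply, 1694.2 - 11P = 394.6 + 7P gives 18P = 1299.6, so P* = 72.2.
Then Q* = 1694.2 - 11(72.2) = 900.

P* = 72.2, Q* = 900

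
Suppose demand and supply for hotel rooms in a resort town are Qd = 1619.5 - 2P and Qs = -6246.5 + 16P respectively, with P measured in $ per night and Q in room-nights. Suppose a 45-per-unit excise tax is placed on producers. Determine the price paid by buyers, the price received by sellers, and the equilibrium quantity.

P_b = 477, P_s = 432, Q = 665.5

With a tax of 45 on producers, they supply based on the net price P_s = P_b - 45, so Qs = -6966.5 + 16P_b.
Set Qd = Qs: 1619.5 - 2P_b = -6966.5 + 16P_b, so 8586 = 18P_b and P_b = 477.
Then P_s = 477 - 45 = 432 and Q = 1619.5 - 2(477) = 665.5.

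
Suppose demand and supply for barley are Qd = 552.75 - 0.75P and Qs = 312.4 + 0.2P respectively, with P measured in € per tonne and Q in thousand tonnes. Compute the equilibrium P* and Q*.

At equilibrium Qd = Qs, so 552.75 - 0.75P = 312.4 + 0.2P; collecting terms, 240.35 = 0.95P and P* = 253.
Then Q* = 552.75 - 0.75(253) = 363.

P* = 253, Q* = 363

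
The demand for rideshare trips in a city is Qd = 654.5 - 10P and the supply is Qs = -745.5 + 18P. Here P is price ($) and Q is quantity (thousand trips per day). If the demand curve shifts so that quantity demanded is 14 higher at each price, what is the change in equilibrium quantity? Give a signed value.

The market clears where 654.5 - 10P = -745.5 + 18P. Rearranging, 28P = 1400, hence P* = 50.
Substitute back: Q* = 654.5 - 10(50) = 154.5.
After the shift, demand is Qd = 668.5 - 10P.
The new intersection has 1414 = 28P, i.e. P = 50.5, Q = 163.5.
ΔQ = 163.5 - 154.5 = 9.

ΔQ = 9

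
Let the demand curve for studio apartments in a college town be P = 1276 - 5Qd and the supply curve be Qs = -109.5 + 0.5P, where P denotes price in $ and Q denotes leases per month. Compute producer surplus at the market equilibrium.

Producer surplus = 22801

Rewriting in direct form: Qd = 255.2 - 0.2P.
Set Qd = Qs: 255.2 - 0.2P = -109.5 + 0.5P, so 364.7 = 0.7P and P* = 521.
Substitute back: Q* = 255.2 - 0.2(521) = 151.
Supply choke price (Qs = 0): P = 219. Producer surplus = ½ × (521 - 219) × 151 = 22801.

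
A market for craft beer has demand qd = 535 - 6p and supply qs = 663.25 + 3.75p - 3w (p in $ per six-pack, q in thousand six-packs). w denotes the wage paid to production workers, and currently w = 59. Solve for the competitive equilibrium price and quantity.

With w = 59, supply is qs = 486.25 + 3.75p.
The market clears where 535 - 6p = 486.25 + 3.75p. Rearranging, 9.75p = 48.75, hence p* = 5.
Then q* = 535 - 6(5) = 505.

p* = 5, q* = 505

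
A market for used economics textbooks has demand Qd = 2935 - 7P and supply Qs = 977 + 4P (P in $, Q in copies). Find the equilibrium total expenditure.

The market clears where 2935 - 7P = 977 + 4P. Rearranging, 11P = 1958, hence P* = 178.
Plugging P* into demand: Q* = 2935 - 7(178) = 1689.
Total expenditure = P* × Q* = 178 × 1689 = 300642.

Total expenditure = 300642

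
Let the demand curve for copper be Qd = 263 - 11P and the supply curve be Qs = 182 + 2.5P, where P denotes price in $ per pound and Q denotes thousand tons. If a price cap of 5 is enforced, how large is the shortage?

Shortage = 13.5

At P = 5: Qd = 208 and Qs = 194.5.
Shortage = Qd - Qs = 208 - 194.5 = 13.5.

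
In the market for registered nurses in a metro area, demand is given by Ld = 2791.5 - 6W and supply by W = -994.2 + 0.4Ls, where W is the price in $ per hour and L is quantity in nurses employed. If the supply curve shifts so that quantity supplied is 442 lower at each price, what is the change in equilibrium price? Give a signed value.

Solving each curve for L: Ls = 2485.5 + 2.5W.
The market clears where 2791.5 - 6W = 2485.5 + 2.5W. Rearranging, 8.5W = 306, hence W* = 36.
From the demand curve, L* = 2791.5 - 6(36) = 2575.5.
After the shift, supply is Ls = 2043.5 + 2.5W.
The new intersection has 748 = 8.5W, i.e. W = 88, L = 2263.5.
ΔW = 88 - 36 = 52.

ΔW = 52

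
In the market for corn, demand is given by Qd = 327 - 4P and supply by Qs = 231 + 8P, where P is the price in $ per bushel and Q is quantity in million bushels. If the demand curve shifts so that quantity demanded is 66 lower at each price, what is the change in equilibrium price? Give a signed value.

Equating demand and supply, 327 - 4P = 231 + 8P gives 12P = 96, so P* = 8.
Plugging P* into demand: Q* = 327 - 4(8) = 295.
After the shift, demand is Qd = 261 - 4P.
The new intersection has 30 = 12P, i.e. P = 2.5, Q = 251.
ΔP = 2.5 - 8 = -5.5.

ΔP = -5.5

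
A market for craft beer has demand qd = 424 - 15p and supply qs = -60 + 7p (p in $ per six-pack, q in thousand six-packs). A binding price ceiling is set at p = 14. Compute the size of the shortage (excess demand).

Shortage = 176

At p = 14: qd = 214 and qs = 38.
Shortage = qd - qs = 214 - 38 = 176.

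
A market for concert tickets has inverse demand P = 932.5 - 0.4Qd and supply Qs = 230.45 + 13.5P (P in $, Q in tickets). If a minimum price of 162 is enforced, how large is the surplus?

Solving each curve for Q: Qd = 2331.25 - 2.5P.
At P = 162: Qd = 1926.25 and Qs = 2417.45.
Surplus = Qs - Qd = 2417.45 - 1926.25 = 491.2.

Surplus = 491.2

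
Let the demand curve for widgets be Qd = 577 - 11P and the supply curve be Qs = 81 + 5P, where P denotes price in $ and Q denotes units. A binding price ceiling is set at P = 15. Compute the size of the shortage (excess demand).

At P = 15: Qd = 412 and Qs = 156.
Shortage = Qd - Qs = 412 - 156 = 256.

Shortage = 256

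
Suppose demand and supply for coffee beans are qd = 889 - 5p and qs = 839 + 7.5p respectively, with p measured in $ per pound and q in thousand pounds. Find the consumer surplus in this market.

Consumer surplus = 75516.1

At equilibrium qd = qs, so 889 - 5p = 839 + 7.5p; collecting terms, 50 = 12.5p and p* = 4.
From the demand curve, q* = 889 - 5(4) = 869.
Demand choke price (qd = 0): p = 889/5 = 177.8. Consumer surplus = ½ × (177.8 - 4) × 869 = 75516.1.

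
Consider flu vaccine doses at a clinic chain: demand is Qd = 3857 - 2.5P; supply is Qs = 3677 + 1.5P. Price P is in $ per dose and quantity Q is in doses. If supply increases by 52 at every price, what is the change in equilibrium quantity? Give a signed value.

ΔQ = 32.5

The market clears where 3857 - 2.5P = 3677 + 1.5P. Rearranging, 4P = 180, hence P* = 45.
Then Q* = 3857 - 2.5(45) = 3744.5.
After the shift, supply is Qs = 3729 + 1.5P.
New equilibrium: 128 = 4P, so P = 32 and Q = 3777.
ΔQ = 3777 - 3744.5 = 32.5.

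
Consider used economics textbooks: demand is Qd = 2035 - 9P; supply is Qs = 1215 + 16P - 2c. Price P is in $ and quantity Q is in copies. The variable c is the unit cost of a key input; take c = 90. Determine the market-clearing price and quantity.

With c = 90, supply is Qs = 1035 + 16P.
Equating demand and supply, 2035 - 9P = 1035 + 16P gives 25P = 1000, so P* = 40.
From the demand curve, Q* = 2035 - 9(40) = 1675.

P* = 40, Q* = 1675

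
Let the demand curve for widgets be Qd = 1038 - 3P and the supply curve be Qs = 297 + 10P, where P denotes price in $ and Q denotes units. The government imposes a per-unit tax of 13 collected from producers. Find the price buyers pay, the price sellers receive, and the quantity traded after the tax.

P_b = 67, P_s = 54, Q = 837

The tax drives a wedge P_b - P_s = 13. Substituting P_s = P_b - 13 into supply: Qs = 167 + 10P_b.
Equate demand and the shifted supply: 1038 - 3P_b = 167 + 10P_b, giving 13P_b = 871, so P_b = 67.
Then P_s = 67 - 13 = 54 and Q = 1038 - 3(67) = 837.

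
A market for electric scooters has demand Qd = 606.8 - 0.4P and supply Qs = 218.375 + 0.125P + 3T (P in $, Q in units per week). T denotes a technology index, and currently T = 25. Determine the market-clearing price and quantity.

With T = 25, supply is Qs = 293.375 + 0.125P.
Set Qd = Qs: 606.8 - 0.4P = 293.375 + 0.125P, so 313.425 = 0.525P and P* = 597.
From the demand curve, Q* = 606.8 - 0.4(597) = 368.

P* = 597, Q* = 368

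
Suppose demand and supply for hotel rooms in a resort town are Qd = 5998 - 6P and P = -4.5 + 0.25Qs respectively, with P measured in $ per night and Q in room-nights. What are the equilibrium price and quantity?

In direct form, Qs = 18 + 4P.
The market clears where 5998 - 6P = 18 + 4P. Rearranging, 10P = 5980, hence P* = 598.
Substitute back: Q* = 5998 - 6(598) = 2410.

P* = 598, Q* = 2410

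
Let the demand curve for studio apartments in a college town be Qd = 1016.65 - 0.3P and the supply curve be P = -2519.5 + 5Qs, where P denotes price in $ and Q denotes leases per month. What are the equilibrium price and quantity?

P* = 1025.5, Q* = 709

Rewriting in direct form: Qs = 503.9 + 0.2P.
Set Qd = Qs: 1016.65 - 0.3P = 503.9 + 0.2P, so 512.75 = 0.5P and P* = 1025.5.
Substitute back: Q* = 1016.65 - 0.3(1025.5) = 709.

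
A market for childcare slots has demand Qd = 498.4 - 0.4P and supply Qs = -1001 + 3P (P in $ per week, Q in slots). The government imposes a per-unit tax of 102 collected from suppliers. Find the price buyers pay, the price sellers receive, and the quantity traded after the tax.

Suppliers keep P_s = P_b - 102 per unit, so supply in terms of the buyer price is Qs = -1307 + 3P_b.
Equate demand and the shifted supply: 498.4 - 0.4P_b = -1307 + 3P_b, giving 3.4P_b = 1805.4, so P_b = 531.
So P_s = 429 and the quantity traded is Q = 498.4 - 0.4(531) = 286.

P_b = 531, P_s = 429, Q = 286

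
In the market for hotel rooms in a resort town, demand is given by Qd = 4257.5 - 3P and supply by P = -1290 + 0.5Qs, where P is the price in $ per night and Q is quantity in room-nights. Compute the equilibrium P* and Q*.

P* = 335.5, Q* = 3251

Inverting to quantity form: Qs = 2580 + 2P.
At equilibrium Qd = Qs, so 4257.5 - 3P = 2580 + 2P; collecting terms, 1677.5 = 5P and P* = 335.5.
Plugging P* into demand: Q* = 4257.5 - 3(335.5) = 3251.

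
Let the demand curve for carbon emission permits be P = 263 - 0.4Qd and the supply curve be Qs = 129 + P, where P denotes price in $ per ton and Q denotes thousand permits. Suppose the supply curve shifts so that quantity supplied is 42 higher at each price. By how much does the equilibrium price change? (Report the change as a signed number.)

Rewriting in direct form: Qd = 657.5 - 2.5P.
Equating demand and supply, 657.5 - 2.5P = 129 + P gives 3.5P = 528.5, so P* = 151.
From the demand curve, Q* = 657.5 - 2.5(151) = 280.
After the shift, supply is Qs = 171 + P.
New equilibrium: 486.5 = 3.5P, so P = 139 and Q = 310.
ΔP = 139 - 151 = -12.

ΔP = -12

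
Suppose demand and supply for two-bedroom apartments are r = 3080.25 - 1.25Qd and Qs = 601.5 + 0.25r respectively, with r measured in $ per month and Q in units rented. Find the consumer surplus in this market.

Consumer surplus = 682515.625

Solving each curve for Q: Qd = 2464.2 - 0.8r.
At equilibrium Qd = Qs, so 2464.2 - 0.8r = 601.5 + 0.25r; collecting terms, 1862.7 = 1.05r and r* = 1774.
From the demand curve, Q* = 2464.2 - 0.8(1774) = 1045.
Demand choke price (Qd = 0): r = 2464.2/0.8 = 3080.25. Consumer surplus = ½ × (3080.25 - 1774) × 1045 = 682515.625.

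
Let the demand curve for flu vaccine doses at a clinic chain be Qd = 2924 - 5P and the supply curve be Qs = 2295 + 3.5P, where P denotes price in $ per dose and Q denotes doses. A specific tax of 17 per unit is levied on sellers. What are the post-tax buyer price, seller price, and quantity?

P_b = 81, P_s = 64, Q = 2519

Sellers keep P_s = P_b - 17 per unit, so supply in terms of the buyer price is Qs = 2235.5 + 3.5P_b.
Set Qd = Qs: 2924 - 5P_b = 2235.5 + 3.5P_b, so 688.5 = 8.5P_b and P_b = 81.
Then P_s = 81 - 17 = 64 and Q = 2924 - 5(81) = 2519.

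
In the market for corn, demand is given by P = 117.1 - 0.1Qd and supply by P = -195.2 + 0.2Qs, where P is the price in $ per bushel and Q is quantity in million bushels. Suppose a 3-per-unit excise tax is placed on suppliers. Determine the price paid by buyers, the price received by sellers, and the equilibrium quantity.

Inverting to quantity form: Qd = 1171 - 10P and Qs = 976 + 5P.
With a tax of 3 on suppliers, they supply based on the net price P_s = P_b - 3, so Qs = 961 + 5P_b.
Market clearing requires 1171 - 10P_b = 961 + 5P_b; hence 210 = 15P_b and P_b = 14.
Then P_s = 14 - 3 = 11 and Q = 1171 - 10(14) = 1031.

P_b = 14, P_s = 11, Q = 1031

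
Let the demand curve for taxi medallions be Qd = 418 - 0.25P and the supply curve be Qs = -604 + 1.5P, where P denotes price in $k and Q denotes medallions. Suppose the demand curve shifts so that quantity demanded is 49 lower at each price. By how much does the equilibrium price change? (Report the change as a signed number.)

At equilibrium Qd = Qs, so 418 - 0.25P = -604 + 1.5P; collecting terms, 1022 = 1.75P and P* = 584.
From the demand curve, Q* = 418 - 0.25(584) = 272.
After the shift, demand is Qd = 369 - 0.25P.
Re-solving, 1.75P = 973 gives P = 556 and Q = 230.
ΔP = 556 - 584 = -28.

ΔP = -28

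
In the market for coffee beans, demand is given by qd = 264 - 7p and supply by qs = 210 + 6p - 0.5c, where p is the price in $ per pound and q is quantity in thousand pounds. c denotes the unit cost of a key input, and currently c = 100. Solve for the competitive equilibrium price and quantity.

With c = 100, supply is qs = 160 + 6p.
The market clears where 264 - 7p = 160 + 6p. Rearranging, 13p = 104, hence p* = 8.
Plugging p* into demand: q* = 264 - 7(8) = 208.

p* = 8, q* = 208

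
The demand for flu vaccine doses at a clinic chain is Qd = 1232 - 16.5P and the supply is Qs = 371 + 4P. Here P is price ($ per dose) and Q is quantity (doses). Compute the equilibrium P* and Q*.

P* = 42, Q* = 539

The market clears where 1232 - 16.5P = 371 + 4P. Rearranging, 20.5P = 861, hence P* = 42.
From the demand curve, Q* = 1232 - 16.5(42) = 539.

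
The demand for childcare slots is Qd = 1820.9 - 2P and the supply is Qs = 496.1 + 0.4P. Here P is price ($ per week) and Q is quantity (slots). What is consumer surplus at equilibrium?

Consumer surplus = 128486.4025

Equating demand and supply, 1820.9 - 2P = 496.1 + 0.4P gives 2.4P = 1324.8, so P* = 552.
Plugging P* into demand: Q* = 1820.9 - 2(552) = 716.9.
Demand choke price (Qd = 0): P = 1820.9/2 = 910.45. Consumer surplus = ½ × (910.45 - 552) × 716.9 = 128486.4025.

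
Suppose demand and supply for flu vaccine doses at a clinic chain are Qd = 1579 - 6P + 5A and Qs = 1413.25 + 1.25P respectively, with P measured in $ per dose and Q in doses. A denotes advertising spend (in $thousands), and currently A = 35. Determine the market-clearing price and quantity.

With A = 35, demand is Qd = 1754 - 6P.
The market clears where 1754 - 6P = 1413.25 + 1.25P. Rearranging, 7.25P = 340.75, hence P* = 47.
From the demand curve, Q* = 1754 - 6(47) = 1472.

P* = 47, Q* = 1472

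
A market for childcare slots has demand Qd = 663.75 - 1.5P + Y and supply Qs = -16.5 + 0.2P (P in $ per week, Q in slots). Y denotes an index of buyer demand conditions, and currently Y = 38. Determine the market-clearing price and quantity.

P* = 422.5, Q* = 68

With Y = 38, demand is Qd = 701.75 - 1.5P.
At equilibrium Qd = Qs, so 701.75 - 1.5P = -16.5 + 0.2P; collecting terms, 718.25 = 1.7P and P* = 422.5.
Then Q* = 701.75 - 1.5(422.5) = 68.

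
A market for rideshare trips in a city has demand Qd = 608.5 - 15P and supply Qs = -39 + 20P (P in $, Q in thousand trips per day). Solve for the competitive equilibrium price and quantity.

P* = 18.5, Q* = 331

Equating demand and supply, 608.5 - 15P = -39 + 20P gives 35P = 647.5, so P* = 18.5.
Substitute back: Q* = 608.5 - 15(18.5) = 331.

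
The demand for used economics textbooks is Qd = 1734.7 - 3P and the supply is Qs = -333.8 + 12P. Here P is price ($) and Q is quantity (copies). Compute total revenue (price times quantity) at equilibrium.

Total revenue = 182165.9

Equating demand and supply, 1734.7 - 3P = -333.8 + 12P gives 15P = 2068.5, so P* = 137.9.
Plugging P* into demand: Q* = 1734.7 - 3(137.9) = 1321.
Total revenue = P* × Q* = 137.9 × 1321 = 182165.9.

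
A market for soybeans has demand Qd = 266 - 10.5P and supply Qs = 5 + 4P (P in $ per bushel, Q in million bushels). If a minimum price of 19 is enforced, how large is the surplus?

Surplus = 14.5

At P = 19: Qd = 66.5 and Qs = 81.
Surplus = Qs - Qd = 81 - 66.5 = 14.5.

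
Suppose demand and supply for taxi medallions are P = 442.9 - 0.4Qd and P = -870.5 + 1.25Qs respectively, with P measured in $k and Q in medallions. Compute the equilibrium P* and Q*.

In direct form, Qd = 1107.25 - 2.5P and Qs = 696.4 + 0.8P.
At equilibrium Qd = Qs, so 1107.25 - 2.5P = 696.4 + 0.8P; collecting terms, 410.85 = 3.3P and P* = 124.5.
Plugging P* into demand: Q* = 1107.25 - 2.5(124.5) = 796.

P* = 124.5, Q* = 796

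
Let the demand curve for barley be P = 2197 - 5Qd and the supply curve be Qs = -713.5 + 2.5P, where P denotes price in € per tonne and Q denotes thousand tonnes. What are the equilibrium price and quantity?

Rewriting in direct form: Qd = 439.4 - 0.2P.
The market clears where 439.4 - 0.2P = -713.5 + 2.5P. Rearranging, 2.7P = 1152.9, hence P* = 427.
From the demand curve, Q* = 439.4 - 0.2(427) = 354.

P* = 427, Q* = 354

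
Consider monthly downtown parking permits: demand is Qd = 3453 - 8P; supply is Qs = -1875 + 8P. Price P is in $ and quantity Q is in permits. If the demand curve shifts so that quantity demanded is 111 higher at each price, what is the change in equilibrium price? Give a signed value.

At equilibrium Qd = Qs, so 3453 - 8P = -1875 + 8P; collecting terms, 5328 = 16P and P* = 333.
Then Q* = 3453 - 8(333) = 789.
After the shift, demand is Qd = 3564 - 8P.
The new intersection has 5439 = 16P, i.e. P = 339.9375, Q = 844.5.
ΔP = 339.9375 - 333 = 6.9375.

ΔP = 6.9375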